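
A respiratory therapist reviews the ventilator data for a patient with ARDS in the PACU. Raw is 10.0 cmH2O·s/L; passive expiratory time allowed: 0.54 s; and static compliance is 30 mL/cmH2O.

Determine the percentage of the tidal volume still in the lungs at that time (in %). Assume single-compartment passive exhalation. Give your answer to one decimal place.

τ = R × C = 10.0 × 30 mL/cmH2O = 10.0 × 0.030 L/cmH2O = 0.3 s.
Passive exhalation: V(t)/V₀ = e^(−t/τ) = e^(−0.54/0.3) = 0.1653.
Fraction remaining = 0.1653 → 16.53%.

16.5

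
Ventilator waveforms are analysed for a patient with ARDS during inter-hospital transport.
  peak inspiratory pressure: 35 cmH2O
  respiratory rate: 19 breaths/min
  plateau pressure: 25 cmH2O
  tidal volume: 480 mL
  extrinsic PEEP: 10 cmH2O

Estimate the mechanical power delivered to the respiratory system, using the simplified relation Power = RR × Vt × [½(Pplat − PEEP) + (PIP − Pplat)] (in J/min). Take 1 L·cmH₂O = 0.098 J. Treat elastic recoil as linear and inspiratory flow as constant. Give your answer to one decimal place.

15.6

Per-breath work = Vt × [½(Pplat−PEEP) + (PIP−Pplat)] = 0.480 × [0.5×15.0 + 10.0] = 0.480 × 17.5 = 8.4 L·cmH2O.
Power = 19 × 8.4 = 159.6 L·cmH2O/min.
× 0.098 J/(L·cmH2O) → 15.641 J/min.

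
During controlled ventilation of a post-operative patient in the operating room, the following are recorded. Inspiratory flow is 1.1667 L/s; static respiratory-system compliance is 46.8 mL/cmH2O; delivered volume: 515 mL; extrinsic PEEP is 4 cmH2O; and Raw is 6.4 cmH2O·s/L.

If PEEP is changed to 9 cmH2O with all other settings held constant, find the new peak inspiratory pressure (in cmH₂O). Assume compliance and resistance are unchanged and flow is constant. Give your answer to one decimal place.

PIP = Vt/C + R·V̇ + PEEP (constant-flow equation of motion).
Only the baseline term changes: ΔPIP = ΔPEEP = 9 − 4 = 5.0 cmH2O.
Original PIP = 515/46.8 + 6.4×1.1667 + 4 = 22.471 cmH2O; new PIP = 22.471 + (5.0) = 27.471 cmH2O.

27.5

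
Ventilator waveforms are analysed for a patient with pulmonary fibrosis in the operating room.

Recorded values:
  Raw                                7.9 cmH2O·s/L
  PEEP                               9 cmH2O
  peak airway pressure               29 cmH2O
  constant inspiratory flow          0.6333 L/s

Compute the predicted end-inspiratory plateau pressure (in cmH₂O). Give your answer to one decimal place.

24.0

Pplat = PIP − Raw × flow = 29 − 7.9 × 0.6333 = 29 − 5.003 = 23.997 cmH2O.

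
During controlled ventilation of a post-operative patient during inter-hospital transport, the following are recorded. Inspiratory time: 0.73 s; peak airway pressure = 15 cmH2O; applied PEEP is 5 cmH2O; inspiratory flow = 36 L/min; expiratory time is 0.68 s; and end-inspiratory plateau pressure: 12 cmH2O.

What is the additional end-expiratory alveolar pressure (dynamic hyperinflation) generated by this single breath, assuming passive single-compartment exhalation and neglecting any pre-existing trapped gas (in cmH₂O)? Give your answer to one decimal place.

0.8

Flow: 36 L/min ÷ 60 = 0.6 L/s.
Vt = flow × Ti = 0.6 L/s × 0.73 s × 1000 mL/L = 438.0 mL.
R = (PIP − Pplat)/V̇ = (15 − 12) / 0.6 = 3.0/0.6 = 5.0 cmH2O·s/L.
C = Vt/(Pplat − PEEP) = 438.0 / (12 − 5) = 438.0/7.0 = 62.571 mL/cmH2O.
τ = R × C = 5.0 × 0.06257 L/cmH2O = 0.3129 s.
Fraction remaining = e^(−Te/τ) = e^(−0.68/0.3129) = 0.1138; trapped volume = 438.0 × 0.1138 = 49.844 mL.
Additional alveolar pressure from trapping ≈ V_trapped / C = 49.844 / 62.571 = 0.7966 cmH2O.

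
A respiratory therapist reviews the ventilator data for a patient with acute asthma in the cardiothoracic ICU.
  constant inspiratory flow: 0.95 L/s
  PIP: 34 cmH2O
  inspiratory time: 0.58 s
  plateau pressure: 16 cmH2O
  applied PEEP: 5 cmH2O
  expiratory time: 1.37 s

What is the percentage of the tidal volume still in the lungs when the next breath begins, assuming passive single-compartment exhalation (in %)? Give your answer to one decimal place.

23.6

Vt = flow × Ti = 0.95 L/s × 0.58 s × 1000 mL/L = 551.0 mL.
R = (PIP − Pplat)/V̇ = (34 − 16) / 0.95 = 18.0/0.95 = 18.947 cmH2O·s/L.
C = Vt/(Pplat − PEEP) = 551.0 / (16 − 5) = 551.0/11.0 = 50.091 mL/cmH2O.
τ = R × C = 18.947 × 0.05009 L/cmH2O = 0.9491 s.
Fraction remaining at end-expiration = e^(−Te/τ) = e^(−1.37/0.9491) = 0.2361 → 23.61%.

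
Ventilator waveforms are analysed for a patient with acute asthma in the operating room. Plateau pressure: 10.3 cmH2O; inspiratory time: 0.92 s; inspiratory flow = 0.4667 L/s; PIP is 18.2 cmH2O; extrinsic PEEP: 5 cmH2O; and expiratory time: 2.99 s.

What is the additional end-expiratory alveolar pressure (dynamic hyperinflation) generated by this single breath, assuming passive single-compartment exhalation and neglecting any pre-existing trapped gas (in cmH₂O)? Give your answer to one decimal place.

Vt = flow × Ti = 0.4667 L/s × 0.92 s × 1000 mL/L = 429.36 mL.
R = (PIP − Pplat)/V̇ = (18.2 − 10.3) / 0.4667 = 7.9/0.4667 = 16.927 cmH2O·s/L.
C = Vt/(Pplat − PEEP) = 429.36 / (10.3 − 5) = 429.36/5.3 = 81.011 mL/cmH2O.
τ = R × C = 16.927 × 0.08101 L/cmH2O = 1.371 s.
Fraction remaining = e^(−Te/τ) = e^(−2.99/1.371) = 0.1129; trapped volume = 429.36 × 0.1129 = 48.475 mL.
Additional alveolar pressure from trapping ≈ V_trapped / C = 48.475 / 81.011 = 0.5984 cmH2O.

0.6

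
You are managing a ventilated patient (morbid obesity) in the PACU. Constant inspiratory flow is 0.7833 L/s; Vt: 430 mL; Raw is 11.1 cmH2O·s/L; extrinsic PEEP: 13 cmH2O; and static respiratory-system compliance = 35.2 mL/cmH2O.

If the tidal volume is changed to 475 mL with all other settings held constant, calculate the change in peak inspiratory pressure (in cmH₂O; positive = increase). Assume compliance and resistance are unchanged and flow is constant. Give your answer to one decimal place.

1.3

PIP = Vt/C + R·V̇ + PEEP (constant-flow equation of motion).
Only the elastic term changes: ΔPIP = ΔVt / C = (475 − 430) / 35.2 = 1.278 cmH2O.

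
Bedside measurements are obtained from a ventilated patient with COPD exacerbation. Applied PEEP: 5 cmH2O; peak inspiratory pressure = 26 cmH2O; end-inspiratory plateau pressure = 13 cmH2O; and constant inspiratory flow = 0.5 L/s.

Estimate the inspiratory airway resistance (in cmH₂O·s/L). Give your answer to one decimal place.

26.0

Raw = (PIP − Pplat) / flow = (26 − 13) / 0.5 = 13.0 / 0.5 = 26.0 cmH2O·s/L.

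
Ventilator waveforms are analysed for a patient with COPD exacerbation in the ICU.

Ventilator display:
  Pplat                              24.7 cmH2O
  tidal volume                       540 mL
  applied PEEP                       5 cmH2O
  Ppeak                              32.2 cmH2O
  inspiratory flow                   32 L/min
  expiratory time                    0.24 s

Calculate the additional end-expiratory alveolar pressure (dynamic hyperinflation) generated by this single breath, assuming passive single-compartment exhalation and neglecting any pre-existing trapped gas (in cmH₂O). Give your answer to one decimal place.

Flow: 32 L/min ÷ 60 = 0.5333 L/s.
R = (PIP − Pplat)/V̇ = (32.2 − 24.7) / 0.5333 = 7.5/0.5333 = 14.063 cmH2O·s/L.
C = Vt/(Pplat − PEEP) = 540.0 / (24.7 − 5) = 540.0/19.7 = 27.411 mL/cmH2O.
τ = R × C = 14.063 × 0.02741 L/cmH2O = 0.3855 s.
Fraction remaining = e^(−Te/τ) = e^(−0.24/0.3855) = 0.5366; trapped volume = 540.0 × 0.5366 = 289.76 mL.
Additional alveolar pressure from trapping ≈ V_trapped / C = 289.76 / 27.411 = 10.571 cmH2O.

10.6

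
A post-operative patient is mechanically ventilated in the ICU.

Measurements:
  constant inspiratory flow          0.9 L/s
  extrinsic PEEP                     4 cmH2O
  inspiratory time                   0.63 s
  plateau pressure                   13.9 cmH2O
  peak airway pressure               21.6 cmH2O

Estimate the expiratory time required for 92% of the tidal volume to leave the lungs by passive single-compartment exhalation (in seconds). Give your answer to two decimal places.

Vt = flow × Ti = 0.9 L/s × 0.63 s × 1000 mL/L = 567.0 mL.
R = (PIP − Pplat)/V̇ = (21.6 − 13.9) / 0.9 = 7.7/0.9 = 8.556 cmH2O·s/L.
C = Vt/(Pplat − PEEP) = 567.0 / (13.9 − 4) = 567.0/9.9 = 57.273 mL/cmH2O.
τ = R × C = 8.556 × 0.05727 L/cmH2O = 0.49 s.
t = −τ·ln(1 − 0.92) = −0.49·ln(0.08) = 1.238 s.

1.24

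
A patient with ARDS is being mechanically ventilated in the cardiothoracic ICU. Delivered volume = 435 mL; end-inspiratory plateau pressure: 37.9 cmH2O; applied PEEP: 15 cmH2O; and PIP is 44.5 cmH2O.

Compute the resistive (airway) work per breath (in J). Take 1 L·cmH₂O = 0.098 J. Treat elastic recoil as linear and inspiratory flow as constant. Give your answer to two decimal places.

With constant inspiratory flow the resistive pressure is constant at PIP − Pplat = 44.5 − 37.9 = 6.6 cmH2O, so resistive work = 6.6 × 0.435 = 2.871 L·cmH2O.
× 0.098 J/(L·cmH2O) → 0.2814 J.

0.28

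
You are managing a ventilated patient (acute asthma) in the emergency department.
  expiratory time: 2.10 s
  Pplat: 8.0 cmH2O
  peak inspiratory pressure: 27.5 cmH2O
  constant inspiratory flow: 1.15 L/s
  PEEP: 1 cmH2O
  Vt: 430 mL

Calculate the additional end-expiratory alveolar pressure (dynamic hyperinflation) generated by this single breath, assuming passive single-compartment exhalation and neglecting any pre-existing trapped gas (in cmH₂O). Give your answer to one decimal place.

0.9

R = (PIP − Pplat)/V̇ = (27.5 − 8.0) / 1.15 = 19.5/1.15 = 16.957 cmH2O·s/L.
C = Vt/(Pplat − PEEP) = 430.0 / (8.0 − 1) = 430.0/7.0 = 61.429 mL/cmH2O.
τ = R × C = 16.957 × 0.06143 L/cmH2O = 1.042 s.
Fraction remaining = e^(−Te/τ) = e^(−2.10/1.042) = 0.1333; trapped volume = 430.0 × 0.1333 = 57.319 mL.
Additional alveolar pressure from trapping ≈ V_trapped / C = 57.319 / 61.429 = 0.9331 cmH2O.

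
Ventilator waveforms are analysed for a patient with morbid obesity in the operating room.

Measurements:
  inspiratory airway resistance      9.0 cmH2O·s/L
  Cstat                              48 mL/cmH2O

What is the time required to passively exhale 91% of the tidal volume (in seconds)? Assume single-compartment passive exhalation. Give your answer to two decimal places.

1.04

τ = R × C = 9.0 × 48 mL/cmH2O = 9.0 × 0.048 L/cmH2O = 0.432 s.
Exhaled fraction f = 1 − e^(−t/τ) → t = −τ·ln(1 − f) = −0.432·ln(0.09) = 1.04 s.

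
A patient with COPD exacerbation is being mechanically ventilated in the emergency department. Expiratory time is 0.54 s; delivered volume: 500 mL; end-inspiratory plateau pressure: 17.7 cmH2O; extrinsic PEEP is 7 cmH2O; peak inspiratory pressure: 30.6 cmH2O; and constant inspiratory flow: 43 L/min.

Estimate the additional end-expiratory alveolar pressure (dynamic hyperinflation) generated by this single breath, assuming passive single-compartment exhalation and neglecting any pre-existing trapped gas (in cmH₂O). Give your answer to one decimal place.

Flow: 43 L/min ÷ 60 = 0.7167 L/s.
R = (PIP − Pplat)/V̇ = (30.6 − 17.7) / 0.7167 = 12.9/0.7167 = 17.999 cmH2O·s/L.
C = Vt/(Pplat − PEEP) = 500.0 / (17.7 − 7) = 500.0/10.7 = 46.729 mL/cmH2O.
τ = R × C = 17.999 × 0.04673 L/cmH2O = 0.8411 s.
Fraction remaining = e^(−Te/τ) = e^(−0.54/0.8411) = 0.5262; trapped volume = 500.0 × 0.5262 = 263.1 mL.
Additional alveolar pressure from trapping ≈ V_trapped / C = 263.1 / 46.729 = 5.63 cmH2O.

5.6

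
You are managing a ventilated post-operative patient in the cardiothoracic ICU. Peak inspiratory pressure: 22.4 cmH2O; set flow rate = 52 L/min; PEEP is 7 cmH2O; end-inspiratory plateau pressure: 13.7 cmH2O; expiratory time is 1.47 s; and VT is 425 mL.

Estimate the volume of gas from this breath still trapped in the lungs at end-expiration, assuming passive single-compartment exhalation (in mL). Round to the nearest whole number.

42

Flow: 52 L/min ÷ 60 = 0.8667 L/s.
R = (PIP − Pplat)/V̇ = (22.4 − 13.7) / 0.8667 = 8.7/0.8667 = 10.038 cmH2O·s/L.
C = Vt/(Pplat − PEEP) = 425.0 / (13.7 − 7) = 425.0/6.7 = 63.433 mL/cmH2O.
τ = R × C = 10.038 × 0.06343 L/cmH2O = 0.6367 s.
Fraction remaining = e^(−Te/τ) = e^(−1.47/0.6367) = 0.09938.
Trapped volume = 425.0 × 0.09938 = 42.237 mL.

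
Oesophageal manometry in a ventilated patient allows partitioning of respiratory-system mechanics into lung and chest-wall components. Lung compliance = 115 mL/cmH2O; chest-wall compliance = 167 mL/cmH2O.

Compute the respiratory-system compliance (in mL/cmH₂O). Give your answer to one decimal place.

68.1

Lung and chest wall are elastances in series: 1/Crs = 1/CL + 1/Ccw.
1/Crs = 1/115 + 1/167 = 0.01468.
Crs = 68.12 mL/cmH2O.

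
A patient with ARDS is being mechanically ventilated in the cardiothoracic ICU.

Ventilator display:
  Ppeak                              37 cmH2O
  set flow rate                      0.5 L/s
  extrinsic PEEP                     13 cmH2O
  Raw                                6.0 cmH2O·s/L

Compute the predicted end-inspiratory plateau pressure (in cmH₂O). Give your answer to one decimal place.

34.0

Pplat = PIP − Raw × flow = 37 − 6.0 × 0.5 = 37 − 3.0 = 34.0 cmH2O.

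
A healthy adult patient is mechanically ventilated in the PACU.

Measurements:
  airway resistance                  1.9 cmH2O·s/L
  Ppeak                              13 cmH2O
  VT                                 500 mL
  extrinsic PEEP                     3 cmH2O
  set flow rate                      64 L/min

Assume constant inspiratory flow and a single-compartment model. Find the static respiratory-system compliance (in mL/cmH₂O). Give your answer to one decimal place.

Flow: 64 L/min ÷ 60 = 1.0667 L/s.
Equation of motion (constant flow): PIP = Vt/C + R·V̇ + PEEP.
Vt/C = PIP − R·V̇ − PEEP = 13 − 1.9×1.0667 − 3 = 13 − 2.027 − 3 = 7.973 cmH2O.
C = Vt / 7.973 = 500 / 7.973 = 62.712 mL/cmH2O.

62.7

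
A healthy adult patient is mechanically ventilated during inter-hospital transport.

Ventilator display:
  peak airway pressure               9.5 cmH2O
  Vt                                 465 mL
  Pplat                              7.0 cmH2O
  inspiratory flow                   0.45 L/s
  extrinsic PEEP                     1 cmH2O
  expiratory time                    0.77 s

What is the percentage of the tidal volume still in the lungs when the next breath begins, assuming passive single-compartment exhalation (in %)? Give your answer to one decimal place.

R = (PIP − Pplat)/V̇ = (9.5 − 7.0) / 0.45 = 2.5/0.45 = 5.556 cmH2O·s/L.
C = Vt/(Pplat − PEEP) = 465.0 / (7.0 − 1) = 465.0/6.0 = 77.5 mL/cmH2O.
τ = R × C = 5.556 × 0.0775 L/cmH2O = 0.4306 s.
Fraction remaining at end-expiration = e^(−Te/τ) = e^(−0.77/0.4306) = 0.1673 → 16.73%.

16.7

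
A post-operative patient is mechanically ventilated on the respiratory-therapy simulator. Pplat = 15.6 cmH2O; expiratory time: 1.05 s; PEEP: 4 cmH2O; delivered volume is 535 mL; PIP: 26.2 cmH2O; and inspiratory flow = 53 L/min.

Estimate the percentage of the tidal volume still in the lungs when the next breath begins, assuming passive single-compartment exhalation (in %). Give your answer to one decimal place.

15.0

Flow: 53 L/min ÷ 60 = 0.8833 L/s.
R = (PIP − Pplat)/V̇ = (26.2 − 15.6) / 0.8833 = 10.6/0.8833 = 12.0 cmH2O·s/L.
C = Vt/(Pplat − PEEP) = 535.0 / (15.6 − 4) = 535.0/11.6 = 46.121 mL/cmH2O.
τ = R × C = 12.0 × 0.04612 L/cmH2O = 0.5534 s.
Fraction remaining at end-expiration = e^(−Te/τ) = e^(−1.05/0.5534) = 0.15 → 15.0%.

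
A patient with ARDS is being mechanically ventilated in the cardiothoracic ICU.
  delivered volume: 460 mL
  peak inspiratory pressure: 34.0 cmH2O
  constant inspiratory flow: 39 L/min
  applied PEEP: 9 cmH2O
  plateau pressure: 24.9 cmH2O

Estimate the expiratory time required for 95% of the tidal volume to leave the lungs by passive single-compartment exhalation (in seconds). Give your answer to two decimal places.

1.21

Flow: 39 L/min ÷ 60 = 0.65 L/s.
R = (PIP − Pplat)/V̇ = (34.0 − 24.9) / 0.65 = 9.1/0.65 = 14.0 cmH2O·s/L.
C = Vt/(Pplat − PEEP) = 460.0 / (24.9 − 9) = 460.0/15.9 = 28.931 mL/cmH2O.
τ = R × C = 14.0 × 0.02893 L/cmH2O = 0.405 s.
t = −τ·ln(1 − 0.95) = −0.405·ln(0.05) = 1.213 s.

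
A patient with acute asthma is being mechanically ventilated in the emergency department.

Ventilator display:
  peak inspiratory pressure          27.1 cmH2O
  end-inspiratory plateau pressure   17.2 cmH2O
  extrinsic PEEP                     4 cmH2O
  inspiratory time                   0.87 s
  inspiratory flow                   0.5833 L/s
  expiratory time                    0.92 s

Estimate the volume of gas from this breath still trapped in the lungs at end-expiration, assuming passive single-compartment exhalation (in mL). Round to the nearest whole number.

124

Vt = flow × Ti = 0.5833 L/s × 0.87 s × 1000 mL/L = 507.47 mL.
R = (PIP − Pplat)/V̇ = (27.1 − 17.2) / 0.5833 = 9.9/0.5833 = 16.972 cmH2O·s/L.
C = Vt/(Pplat − PEEP) = 507.47 / (17.2 − 4) = 507.47/13.2 = 38.445 mL/cmH2O.
τ = R × C = 16.972 × 0.03845 L/cmH2O = 0.6526 s.
Fraction remaining = e^(−Te/τ) = e^(−0.92/0.6526) = 0.2442.
Trapped volume = 507.47 × 0.2442 = 123.92 mL.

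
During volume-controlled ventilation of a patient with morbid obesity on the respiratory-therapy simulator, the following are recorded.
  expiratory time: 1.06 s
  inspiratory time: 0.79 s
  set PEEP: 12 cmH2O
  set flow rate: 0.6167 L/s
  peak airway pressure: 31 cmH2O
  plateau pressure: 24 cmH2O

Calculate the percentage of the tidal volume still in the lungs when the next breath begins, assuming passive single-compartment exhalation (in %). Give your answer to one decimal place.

Vt = flow × Ti = 0.6167 L/s × 0.79 s × 1000 mL/L = 487.19 mL.
R = (PIP − Pplat)/V̇ = (31 − 24) / 0.6167 = 7.0/0.6167 = 11.351 cmH2O·s/L.
C = Vt/(Pplat − PEEP) = 487.19 / (24 − 12) = 487.19/12.0 = 40.599 mL/cmH2O.
τ = R × C = 11.351 × 0.0406 L/cmH2O = 0.4609 s.
Fraction remaining at end-expiration = e^(−Te/τ) = e^(−1.06/0.4609) = 0.1003 → 10.03%.

10.0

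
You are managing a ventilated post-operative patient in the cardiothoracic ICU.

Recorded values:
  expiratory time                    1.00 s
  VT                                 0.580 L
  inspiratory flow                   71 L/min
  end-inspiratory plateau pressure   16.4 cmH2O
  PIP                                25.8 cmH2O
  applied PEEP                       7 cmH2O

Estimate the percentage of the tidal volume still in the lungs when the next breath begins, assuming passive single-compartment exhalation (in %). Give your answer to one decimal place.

Flow: 71 L/min ÷ 60 = 1.1833 L/s.
R = (PIP − Pplat)/V̇ = (25.8 − 16.4) / 1.1833 = 9.4/1.1833 = 7.944 cmH2O·s/L.
C = Vt/(Pplat − PEEP) = 580.0 / (16.4 − 7) = 580.0/9.4 = 61.702 mL/cmH2O.
τ = R × C = 7.944 × 0.0617 L/cmH2O = 0.4901 s.
Fraction remaining at end-expiration = e^(−Te/τ) = e^(−1.00/0.4901) = 0.13 → 13.0%.

13.0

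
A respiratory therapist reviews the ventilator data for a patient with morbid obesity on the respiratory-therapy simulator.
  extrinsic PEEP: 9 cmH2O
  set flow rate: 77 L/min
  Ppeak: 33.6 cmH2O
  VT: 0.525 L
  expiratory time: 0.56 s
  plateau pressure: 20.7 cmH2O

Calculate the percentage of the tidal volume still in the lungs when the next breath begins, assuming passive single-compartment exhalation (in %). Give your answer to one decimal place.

Flow: 77 L/min ÷ 60 = 1.2833 L/s.
R = (PIP − Pplat)/V̇ = (33.6 − 20.7) / 1.2833 = 12.9/1.2833 = 10.052 cmH2O·s/L.
C = Vt/(Pplat − PEEP) = 525.0 / (20.7 − 9) = 525.0/11.7 = 44.872 mL/cmH2O.
τ = R × C = 10.052 × 0.04487 L/cmH2O = 0.451 s.
Fraction remaining at end-expiration = e^(−Te/τ) = e^(−0.56/0.451) = 0.2889 → 28.89%.

28.9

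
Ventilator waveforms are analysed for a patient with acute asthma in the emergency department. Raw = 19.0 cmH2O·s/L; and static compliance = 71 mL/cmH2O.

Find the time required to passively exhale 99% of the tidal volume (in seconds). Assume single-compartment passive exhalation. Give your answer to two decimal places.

τ = R × C = 19.0 × 71 mL/cmH2O = 19.0 × 0.071 L/cmH2O = 1.349 s.
Exhaled fraction f = 1 − e^(−t/τ) → t = −τ·ln(1 − f) = −1.349·ln(0.01) = 6.212 s.

6.21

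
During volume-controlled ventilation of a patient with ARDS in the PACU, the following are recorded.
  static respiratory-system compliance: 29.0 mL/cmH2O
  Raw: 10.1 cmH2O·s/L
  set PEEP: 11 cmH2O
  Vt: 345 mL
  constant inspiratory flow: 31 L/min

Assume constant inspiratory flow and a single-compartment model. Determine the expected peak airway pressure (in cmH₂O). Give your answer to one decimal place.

28.1

Flow: 31 L/min ÷ 60 = 0.5167 L/s.
Equation of motion (constant flow): PIP = Vt/C + R·V̇ + PEEP.
PIP = 345/29.0 + 10.1×0.5167 + 11 = 11.897 + 5.219 + 11 = 28.116 cmH2O.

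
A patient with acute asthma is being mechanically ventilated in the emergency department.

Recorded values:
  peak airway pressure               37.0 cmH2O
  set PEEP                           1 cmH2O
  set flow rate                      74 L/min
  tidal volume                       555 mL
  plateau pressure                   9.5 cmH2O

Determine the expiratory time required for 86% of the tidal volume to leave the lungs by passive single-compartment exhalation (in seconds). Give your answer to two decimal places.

2.86

Flow: 74 L/min ÷ 60 = 1.2333 L/s.
R = (PIP − Pplat)/V̇ = (37.0 − 9.5) / 1.2333 = 27.5/1.2333 = 22.298 cmH2O·s/L.
C = Vt/(Pplat − PEEP) = 555.0 / (9.5 − 1) = 555.0/8.5 = 65.294 mL/cmH2O.
τ = R × C = 22.298 × 0.06529 L/cmH2O = 1.456 s.
t = −τ·ln(1 − 0.86) = −1.456·ln(0.14) = 2.863 s.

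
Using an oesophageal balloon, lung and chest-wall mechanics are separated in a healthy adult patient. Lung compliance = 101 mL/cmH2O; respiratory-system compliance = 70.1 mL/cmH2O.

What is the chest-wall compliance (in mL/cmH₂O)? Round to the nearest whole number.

229

1/Ccw = 1/Crs − 1/CL.
1/Ccw = 1/70.1 − 1/101 = 0.004364.
Ccw = 229.15 mL/cmH2O.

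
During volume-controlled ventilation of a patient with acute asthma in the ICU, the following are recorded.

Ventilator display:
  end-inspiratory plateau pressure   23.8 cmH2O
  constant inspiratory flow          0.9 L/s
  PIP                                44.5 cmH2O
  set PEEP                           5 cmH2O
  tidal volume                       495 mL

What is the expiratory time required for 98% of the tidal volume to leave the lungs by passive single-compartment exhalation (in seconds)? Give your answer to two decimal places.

R = (PIP − Pplat)/V̇ = (44.5 − 23.8) / 0.9 = 20.7/0.9 = 23.0 cmH2O·s/L.
C = Vt/(Pplat − PEEP) = 495.0 / (23.8 − 5) = 495.0/18.8 = 26.33 mL/cmH2O.
τ = R × C = 23.0 × 0.02633 L/cmH2O = 0.6056 s.
t = −τ·ln(1 − 0.98) = −0.6056·ln(0.02) = 2.369 s.

2.37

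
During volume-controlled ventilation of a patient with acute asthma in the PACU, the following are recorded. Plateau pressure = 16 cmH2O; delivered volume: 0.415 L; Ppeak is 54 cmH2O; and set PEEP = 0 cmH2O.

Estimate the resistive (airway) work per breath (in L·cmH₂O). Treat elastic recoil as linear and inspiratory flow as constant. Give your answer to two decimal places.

With constant inspiratory flow the resistive pressure is constant at PIP − Pplat = 54 − 16 = 38.0 cmH2O, so resistive work = 38.0 × 0.415 = 15.77 L·cmH2O.

15.77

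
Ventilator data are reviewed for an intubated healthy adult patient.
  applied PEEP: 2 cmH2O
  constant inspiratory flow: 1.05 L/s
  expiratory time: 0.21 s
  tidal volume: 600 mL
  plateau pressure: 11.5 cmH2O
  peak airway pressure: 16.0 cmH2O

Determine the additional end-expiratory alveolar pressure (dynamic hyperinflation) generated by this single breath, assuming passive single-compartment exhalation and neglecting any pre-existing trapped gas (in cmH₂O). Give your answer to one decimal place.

4.4

R = (PIP − Pplat)/V̇ = (16.0 − 11.5) / 1.05 = 4.5/1.05 = 4.286 cmH2O·s/L.
C = Vt/(Pplat − PEEP) = 600.0 / (11.5 − 2) = 600.0/9.5 = 63.158 mL/cmH2O.
τ = R × C = 4.286 × 0.06316 L/cmH2O = 0.2707 s.
Fraction remaining = e^(−Te/τ) = e^(−0.21/0.2707) = 0.4604; trapped volume = 600.0 × 0.4604 = 276.24 mL.
Additional alveolar pressure from trapping ≈ V_trapped / C = 276.24 / 63.158 = 4.374 cmH2O.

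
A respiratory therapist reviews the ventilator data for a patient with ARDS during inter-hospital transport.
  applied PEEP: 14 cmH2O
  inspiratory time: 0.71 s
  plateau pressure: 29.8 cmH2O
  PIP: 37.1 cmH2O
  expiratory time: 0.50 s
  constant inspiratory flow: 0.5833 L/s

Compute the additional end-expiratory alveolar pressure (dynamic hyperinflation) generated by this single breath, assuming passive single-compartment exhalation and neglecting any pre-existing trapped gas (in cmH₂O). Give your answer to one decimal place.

3.4

Vt = flow × Ti = 0.5833 L/s × 0.71 s × 1000 mL/L = 414.14 mL.
R = (PIP − Pplat)/V̇ = (37.1 − 29.8) / 0.5833 = 7.3/0.5833 = 12.515 cmH2O·s/L.
C = Vt/(Pplat − PEEP) = 414.14 / (29.8 − 14) = 414.14/15.8 = 26.211 mL/cmH2O.
τ = R × C = 12.515 × 0.02621 L/cmH2O = 0.328 s.
Fraction remaining = e^(−Te/τ) = e^(−0.50/0.328) = 0.2178; trapped volume = 414.14 × 0.2178 = 90.2 mL.
Additional alveolar pressure from trapping ≈ V_trapped / C = 90.2 / 26.211 = 3.441 cmH2O.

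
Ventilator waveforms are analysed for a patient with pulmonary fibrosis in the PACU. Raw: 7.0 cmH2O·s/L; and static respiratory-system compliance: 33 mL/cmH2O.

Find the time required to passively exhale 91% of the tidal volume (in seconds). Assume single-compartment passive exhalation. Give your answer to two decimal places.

0.56

τ = R × C = 7.0 × 33 mL/cmH2O = 7.0 × 0.033 L/cmH2O = 0.231 s.
Exhaled fraction f = 1 − e^(−t/τ) → t = −τ·ln(1 − f) = −0.231·ln(0.09) = 0.5562 s.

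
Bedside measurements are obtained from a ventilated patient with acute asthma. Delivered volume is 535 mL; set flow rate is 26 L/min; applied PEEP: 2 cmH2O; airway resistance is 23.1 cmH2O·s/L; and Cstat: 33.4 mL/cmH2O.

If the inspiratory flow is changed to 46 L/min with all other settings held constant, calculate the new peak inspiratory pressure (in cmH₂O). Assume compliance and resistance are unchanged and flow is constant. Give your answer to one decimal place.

Flow: 26 L/min ÷ 60 = 0.4333 L/s.
New flow: 46 L/min ÷ 60 = 0.7667 L/s.
PIP = Vt/C + R·V̇ + PEEP (constant-flow equation of motion).
Only the resistive term changes: ΔPIP = R × ΔV̇ = 23.1 × (0.7667 − 0.4333) = 23.1 × 0.3334 = 7.702 cmH2O.
Original PIP = 535/33.4 + 23.1×0.4333 + 2 = 28.027 cmH2O; new PIP = 28.027 + (7.702) = 35.729 cmH2O.

35.7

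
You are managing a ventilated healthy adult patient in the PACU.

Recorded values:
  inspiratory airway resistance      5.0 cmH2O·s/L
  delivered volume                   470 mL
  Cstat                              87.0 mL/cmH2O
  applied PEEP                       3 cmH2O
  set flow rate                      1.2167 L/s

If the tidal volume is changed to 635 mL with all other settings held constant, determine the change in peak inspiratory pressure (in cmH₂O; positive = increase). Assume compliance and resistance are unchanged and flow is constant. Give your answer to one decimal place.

1.9

PIP = Vt/C + R·V̇ + PEEP (constant-flow equation of motion).
Only the elastic term changes: ΔPIP = ΔVt / C = (635 − 470) / 87.0 = 1.897 cmH2O.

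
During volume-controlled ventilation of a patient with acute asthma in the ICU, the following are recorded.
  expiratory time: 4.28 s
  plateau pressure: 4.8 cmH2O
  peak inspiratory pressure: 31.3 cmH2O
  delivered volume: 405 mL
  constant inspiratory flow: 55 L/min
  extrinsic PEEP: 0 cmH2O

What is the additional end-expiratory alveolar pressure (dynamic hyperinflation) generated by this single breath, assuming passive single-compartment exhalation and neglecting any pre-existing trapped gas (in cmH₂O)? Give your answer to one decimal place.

Flow: 55 L/min ÷ 60 = 0.9167 L/s.
R = (PIP − Pplat)/V̇ = (31.3 − 4.8) / 0.9167 = 26.5/0.9167 = 28.908 cmH2O·s/L.
C = Vt/(Pplat − PEEP) = 405.0 / (4.8 − 0) = 405.0/4.8 = 84.375 mL/cmH2O.
τ = R × C = 28.908 × 0.08438 L/cmH2O = 2.439 s.
Fraction remaining = e^(−Te/τ) = e^(−4.28/2.439) = 0.1729; trapped volume = 405.0 × 0.1729 = 70.025 mL.
Additional alveolar pressure from trapping ≈ V_trapped / C = 70.025 / 84.375 = 0.8299 cmH2O.

0.8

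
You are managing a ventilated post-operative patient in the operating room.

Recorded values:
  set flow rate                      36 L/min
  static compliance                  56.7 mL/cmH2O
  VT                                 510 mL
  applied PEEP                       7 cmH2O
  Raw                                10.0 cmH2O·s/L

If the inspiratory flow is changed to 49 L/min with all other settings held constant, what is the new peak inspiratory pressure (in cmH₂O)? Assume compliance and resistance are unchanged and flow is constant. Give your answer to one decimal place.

Flow: 36 L/min ÷ 60 = 0.6 L/s.
New flow: 49 L/min ÷ 60 = 0.8167 L/s.
PIP = Vt/C + R·V̇ + PEEP (constant-flow equation of motion).
Only the resistive term changes: ΔPIP = R × ΔV̇ = 10.0 × (0.8167 − 0.6) = 10.0 × 0.2167 = 2.167 cmH2O.
Original PIP = 510/56.7 + 10.0×0.6 + 7 = 21.995 cmH2O; new PIP = 21.995 + (2.167) = 24.162 cmH2O.

24.2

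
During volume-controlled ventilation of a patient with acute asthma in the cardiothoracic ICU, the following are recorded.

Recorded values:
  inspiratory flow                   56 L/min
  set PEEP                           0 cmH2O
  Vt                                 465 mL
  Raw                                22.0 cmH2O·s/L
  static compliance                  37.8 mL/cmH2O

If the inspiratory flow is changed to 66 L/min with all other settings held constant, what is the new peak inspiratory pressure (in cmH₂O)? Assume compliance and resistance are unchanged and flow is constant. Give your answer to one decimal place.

36.5

Flow: 56 L/min ÷ 60 = 0.9333 L/s.
New flow: 66 L/min ÷ 60 = 1.1 L/s.
PIP = Vt/C + R·V̇ + PEEP (constant-flow equation of motion).
Only the resistive term changes: ΔPIP = R × ΔV̇ = 22.0 × (1.1 − 0.9333) = 22.0 × 0.1667 = 3.667 cmH2O.
Original PIP = 465/37.8 + 22.0×0.9333 + 0 = 32.834 cmH2O; new PIP = 32.834 + (3.667) = 36.501 cmH2O.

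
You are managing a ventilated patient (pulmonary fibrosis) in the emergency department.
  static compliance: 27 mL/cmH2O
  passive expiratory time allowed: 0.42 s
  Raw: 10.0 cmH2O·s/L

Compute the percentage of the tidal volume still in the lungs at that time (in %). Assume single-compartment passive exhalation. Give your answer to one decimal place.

21.1

τ = R × C = 10.0 × 27 mL/cmH2O = 10.0 × 0.027 L/cmH2O = 0.27 s.
Passive exhalation: V(t)/V₀ = e^(−t/τ) = e^(−0.42/0.27) = 0.2111.
Fraction remaining = 0.2111 → 21.11%.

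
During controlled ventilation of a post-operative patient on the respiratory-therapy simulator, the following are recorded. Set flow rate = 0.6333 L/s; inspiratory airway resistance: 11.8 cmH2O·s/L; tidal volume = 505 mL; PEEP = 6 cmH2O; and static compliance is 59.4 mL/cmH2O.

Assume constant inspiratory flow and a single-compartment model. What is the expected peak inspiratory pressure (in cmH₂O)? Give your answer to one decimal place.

Equation of motion (constant flow): PIP = Vt/C + R·V̇ + PEEP.
PIP = 505/59.4 + 11.8×0.6333 + 6 = 8.502 + 7.473 + 6 = 21.975 cmH2O.

22.0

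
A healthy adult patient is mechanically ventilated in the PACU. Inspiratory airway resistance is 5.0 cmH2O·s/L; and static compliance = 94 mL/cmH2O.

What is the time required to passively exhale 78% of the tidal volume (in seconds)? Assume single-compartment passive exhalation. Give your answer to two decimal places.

0.71

τ = R × C = 5.0 × 94 mL/cmH2O = 5.0 × 0.094 L/cmH2O = 0.47 s.
Exhaled fraction f = 1 − e^(−t/τ) → t = −τ·ln(1 − f) = −0.47·ln(0.22) = 0.7116 s.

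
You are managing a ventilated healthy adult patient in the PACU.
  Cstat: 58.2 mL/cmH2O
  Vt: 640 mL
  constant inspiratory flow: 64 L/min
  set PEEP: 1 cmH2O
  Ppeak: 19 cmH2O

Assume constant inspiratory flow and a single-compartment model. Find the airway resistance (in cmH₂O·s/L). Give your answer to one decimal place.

Flow: 64 L/min ÷ 60 = 1.0667 L/s.
Equation of motion (constant flow): PIP = Vt/C + R·V̇ + PEEP.
R·V̇ = PIP − Vt/C − PEEP = 19 − 640/58.2 − 1 = 19 − 10.997 − 1 = 7.003 cmH2O.
R = 7.003 / 1.0667 = 6.565 cmH2O·s/L.

6.6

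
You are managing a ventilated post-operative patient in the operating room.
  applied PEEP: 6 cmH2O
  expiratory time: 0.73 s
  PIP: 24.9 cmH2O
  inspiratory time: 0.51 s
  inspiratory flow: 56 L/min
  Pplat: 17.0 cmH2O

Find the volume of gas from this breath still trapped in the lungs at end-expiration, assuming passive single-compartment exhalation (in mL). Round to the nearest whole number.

Flow: 56 L/min ÷ 60 = 0.9333 L/s.
Vt = flow × Ti = 0.9333 L/s × 0.51 s × 1000 mL/L = 475.98 mL.
R = (PIP − Pplat)/V̇ = (24.9 − 17.0) / 0.9333 = 7.9/0.9333 = 8.465 cmH2O·s/L.
C = Vt/(Pplat − PEEP) = 475.98 / (17.0 − 6) = 475.98/11.0 = 43.271 mL/cmH2O.
τ = R × C = 8.465 × 0.04327 L/cmH2O = 0.3663 s.
Fraction remaining = e^(−Te/τ) = e^(−0.73/0.3663) = 0.1363.
Trapped volume = 475.98 × 0.1363 = 64.876 mL.

65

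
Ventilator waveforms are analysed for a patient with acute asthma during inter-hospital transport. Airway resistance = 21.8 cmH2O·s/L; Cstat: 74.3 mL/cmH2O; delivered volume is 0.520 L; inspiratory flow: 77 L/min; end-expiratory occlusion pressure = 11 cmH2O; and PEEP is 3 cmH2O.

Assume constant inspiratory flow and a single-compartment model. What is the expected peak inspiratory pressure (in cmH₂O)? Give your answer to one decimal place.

46.0

Flow: 77 L/min ÷ 60 = 1.2833 L/s.
Total PEEP = 11 cmH2O (set 3 + intrinsic 8); this is the baseline alveolar pressure.
Equation of motion (constant flow): PIP = Vt/C + R·V̇ + PEEP.
PIP = 520/74.3 + 21.8×1.2833 + 11 = 6.999 + 27.976 + 11 = 45.975 cmH2O.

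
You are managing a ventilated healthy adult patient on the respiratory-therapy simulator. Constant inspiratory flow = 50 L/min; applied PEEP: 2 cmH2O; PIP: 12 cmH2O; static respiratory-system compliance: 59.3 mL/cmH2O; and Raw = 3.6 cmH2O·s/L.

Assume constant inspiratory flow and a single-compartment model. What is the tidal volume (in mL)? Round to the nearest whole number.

415

Flow: 50 L/min ÷ 60 = 0.8333 L/s.
Equation of motion (constant flow): PIP = Vt/C + R·V̇ + PEEP.
Vt/C = PIP − R·V̇ − PEEP = 12 − 3.0 − 2 = 7.0 cmH2O.
Vt = C × 7.0 = 59.3 × 7.0 = 415.1 mL.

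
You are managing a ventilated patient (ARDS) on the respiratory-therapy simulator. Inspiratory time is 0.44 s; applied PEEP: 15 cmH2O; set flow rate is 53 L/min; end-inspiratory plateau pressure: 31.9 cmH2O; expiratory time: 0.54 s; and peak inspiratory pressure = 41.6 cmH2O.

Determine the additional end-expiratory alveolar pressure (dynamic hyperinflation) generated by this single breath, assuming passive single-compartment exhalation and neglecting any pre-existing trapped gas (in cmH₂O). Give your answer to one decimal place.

Flow: 53 L/min ÷ 60 = 0.8833 L/s.
Vt = flow × Ti = 0.8833 L/s × 0.44 s × 1000 mL/L = 388.65 mL.
R = (PIP − Pplat)/V̇ = (41.6 − 31.9) / 0.8833 = 9.7/0.8833 = 10.982 cmH2O·s/L.
C = Vt/(Pplat − PEEP) = 388.65 / (31.9 − 15) = 388.65/16.9 = 22.997 mL/cmH2O.
τ = R × C = 10.982 × 0.023 L/cmH2O = 0.2526 s.
Fraction remaining = e^(−Te/τ) = e^(−0.54/0.2526) = 0.1179; trapped volume = 388.65 × 0.1179 = 45.822 mL.
Additional alveolar pressure from trapping ≈ V_trapped / C = 45.822 / 22.997 = 1.993 cmH2O.

2.0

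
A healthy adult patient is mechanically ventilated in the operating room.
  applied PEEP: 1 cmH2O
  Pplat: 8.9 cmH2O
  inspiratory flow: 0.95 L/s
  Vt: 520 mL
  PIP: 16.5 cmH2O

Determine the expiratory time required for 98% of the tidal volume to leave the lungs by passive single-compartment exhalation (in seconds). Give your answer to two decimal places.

R = (PIP − Pplat)/V̇ = (16.5 − 8.9) / 0.95 = 7.6/0.95 = 8.0 cmH2O·s/L.
C = Vt/(Pplat − PEEP) = 520.0 / (8.9 − 1) = 520.0/7.9 = 65.823 mL/cmH2O.
τ = R × C = 8.0 × 0.06582 L/cmH2O = 0.5266 s.
t = −τ·ln(1 − 0.98) = −0.5266·ln(0.02) = 2.06 s.

2.06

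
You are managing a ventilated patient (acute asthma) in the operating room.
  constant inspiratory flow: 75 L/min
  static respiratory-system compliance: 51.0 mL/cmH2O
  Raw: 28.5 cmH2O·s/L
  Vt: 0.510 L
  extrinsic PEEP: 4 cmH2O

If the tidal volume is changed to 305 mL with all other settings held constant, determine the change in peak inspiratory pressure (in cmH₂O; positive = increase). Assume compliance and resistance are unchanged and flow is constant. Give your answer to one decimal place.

PIP = Vt/C + R·V̇ + PEEP (constant-flow equation of motion).
Only the elastic term changes: ΔPIP = ΔVt / C = (305 − 510) / 51.0 = -4.02 cmH2O.

-4.0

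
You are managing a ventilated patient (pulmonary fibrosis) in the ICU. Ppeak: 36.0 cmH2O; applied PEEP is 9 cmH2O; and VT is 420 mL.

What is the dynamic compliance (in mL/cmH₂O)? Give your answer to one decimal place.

15.6

Dynamic compliance = Vt / (PIP − PEEP) = 420 / (36.0 − 9) = 420 / 27.0 = 15.556 mL/cmH2O.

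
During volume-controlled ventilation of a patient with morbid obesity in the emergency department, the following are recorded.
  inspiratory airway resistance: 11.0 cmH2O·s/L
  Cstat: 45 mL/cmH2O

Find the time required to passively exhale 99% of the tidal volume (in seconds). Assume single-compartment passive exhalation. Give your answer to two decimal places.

τ = R × C = 11.0 × 45 mL/cmH2O = 11.0 × 0.045 L/cmH2O = 0.495 s.
Exhaled fraction f = 1 − e^(−t/τ) → t = −τ·ln(1 − f) = −0.495·ln(0.01) = 2.28 s.

2.28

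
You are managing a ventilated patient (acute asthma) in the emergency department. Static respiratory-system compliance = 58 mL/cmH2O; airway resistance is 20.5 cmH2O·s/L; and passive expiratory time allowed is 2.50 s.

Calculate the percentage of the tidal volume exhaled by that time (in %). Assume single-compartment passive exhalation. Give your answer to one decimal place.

87.8

τ = R × C = 20.5 × 58 mL/cmH2O = 20.5 × 0.058 L/cmH2O = 1.189 s.
Passive exhalation: V(t)/V₀ = e^(−t/τ) = e^(−2.50/1.189) = 0.1221.
Fraction exhaled = 1 − 0.1221 = 0.8779 → 87.79%.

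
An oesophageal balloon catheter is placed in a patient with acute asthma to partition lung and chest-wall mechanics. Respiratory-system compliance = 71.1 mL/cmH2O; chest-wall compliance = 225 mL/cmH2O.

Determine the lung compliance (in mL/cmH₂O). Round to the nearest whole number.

1/CL = 1/Crs − 1/Ccw.
1/CL = 1/71.1 − 1/225 = 0.00962.
CL = 103.95 mL/cmH2O.

104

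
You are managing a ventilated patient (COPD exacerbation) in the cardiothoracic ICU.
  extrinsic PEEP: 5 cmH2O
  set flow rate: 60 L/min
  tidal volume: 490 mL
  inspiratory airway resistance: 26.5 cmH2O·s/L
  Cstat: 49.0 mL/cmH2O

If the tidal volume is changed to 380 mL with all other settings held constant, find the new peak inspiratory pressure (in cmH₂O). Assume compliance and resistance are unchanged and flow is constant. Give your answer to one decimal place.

39.3

Flow: 60 L/min ÷ 60 = 1 L/s.
PIP = Vt/C + R·V̇ + PEEP (constant-flow equation of motion).
Only the elastic term changes: ΔPIP = ΔVt / C = (380 − 490) / 49.0 = -2.245 cmH2O.
Original PIP = 490/49.0 + 26.5×1 + 5 = 41.5 cmH2O; new PIP = 41.5 + (-2.245) = 39.255 cmH2O.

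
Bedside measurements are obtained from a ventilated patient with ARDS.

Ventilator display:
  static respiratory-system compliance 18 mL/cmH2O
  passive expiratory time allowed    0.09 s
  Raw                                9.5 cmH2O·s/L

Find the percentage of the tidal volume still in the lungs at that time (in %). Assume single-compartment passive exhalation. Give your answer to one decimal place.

τ = R × C = 9.5 × 18 mL/cmH2O = 9.5 × 0.018 L/cmH2O = 0.171 s.
Passive exhalation: V(t)/V₀ = e^(−t/τ) = e^(−0.09/0.171) = 0.5908.
Fraction remaining = 0.5908 → 59.08%.

59.1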